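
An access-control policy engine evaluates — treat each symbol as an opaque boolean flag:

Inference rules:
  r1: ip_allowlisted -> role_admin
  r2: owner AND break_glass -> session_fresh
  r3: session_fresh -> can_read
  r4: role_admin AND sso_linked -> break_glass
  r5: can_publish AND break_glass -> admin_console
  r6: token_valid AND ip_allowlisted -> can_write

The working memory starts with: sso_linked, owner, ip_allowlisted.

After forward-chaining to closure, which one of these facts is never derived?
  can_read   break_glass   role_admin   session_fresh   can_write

can_write

Round 1: r1 [ip_allowlisted -> role_admin]. New: role_admin.
Round 2: r4 [role_admin AND sso_linked -> break_glass]. New: break_glass.
Round 3: r2 [owner AND break_glass -> session_fresh]. New: session_fresh.
Round 4: r3 [session_fresh -> can_read]. New: can_read.
Derived: can_read (round 4), role_admin (round 1), session_fresh (round 3), break_glass (round 2). can_write never appears in any round.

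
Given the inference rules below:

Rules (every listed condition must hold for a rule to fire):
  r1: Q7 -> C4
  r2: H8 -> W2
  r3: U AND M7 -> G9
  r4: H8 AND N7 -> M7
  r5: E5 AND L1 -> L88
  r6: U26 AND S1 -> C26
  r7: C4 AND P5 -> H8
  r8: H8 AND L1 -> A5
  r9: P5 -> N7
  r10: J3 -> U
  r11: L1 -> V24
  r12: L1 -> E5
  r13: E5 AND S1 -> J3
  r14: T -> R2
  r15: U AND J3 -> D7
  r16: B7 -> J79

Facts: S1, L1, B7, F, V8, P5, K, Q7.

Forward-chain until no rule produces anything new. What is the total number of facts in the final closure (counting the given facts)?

22

[1] r1 [Q7 -> C4]; r9 [P5 -> N7]; r11 [L1 -> V24]; r12 [L1 -> E5]; r16 [B7 -> J79]. ⇒ new: C4, N7, V24, E5, J79.
[2] r5 [E5 AND L1 -> L88]; r7 [C4 AND P5 -> H8]; r13 [E5 AND S1 -> J3]. ⇒ new: L88, H8, J3.
[3] r2 [H8 -> W2]; r4 [H8 AND N7 -> M7]; r8 [H8 AND L1 -> A5]; r10 [J3 -> U]. ⇒ new: W2, M7, A5, U.
[4] r3 [U AND M7 -> G9]; r15 [U AND J3 -> D7]. ⇒ new: G9, D7.
Closure: {A5, B7, C4, D7, E5, F, G9, H8, J3, J79, K, L1, L88, M7, N7, P5, Q7, S1, U, V24, V8, W2} — 22 facts.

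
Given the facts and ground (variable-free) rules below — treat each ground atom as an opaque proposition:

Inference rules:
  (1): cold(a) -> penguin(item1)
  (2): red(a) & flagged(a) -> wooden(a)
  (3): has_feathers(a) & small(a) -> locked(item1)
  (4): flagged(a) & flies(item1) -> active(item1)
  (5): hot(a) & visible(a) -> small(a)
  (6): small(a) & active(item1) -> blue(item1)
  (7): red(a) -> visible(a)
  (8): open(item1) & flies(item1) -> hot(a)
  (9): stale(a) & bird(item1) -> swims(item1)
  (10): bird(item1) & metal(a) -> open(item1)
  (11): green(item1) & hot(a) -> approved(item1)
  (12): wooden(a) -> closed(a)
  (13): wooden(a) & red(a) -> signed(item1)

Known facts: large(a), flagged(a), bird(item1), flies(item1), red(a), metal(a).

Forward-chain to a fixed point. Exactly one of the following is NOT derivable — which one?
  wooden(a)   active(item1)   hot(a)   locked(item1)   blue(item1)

Round 1: (2) [red(a) & flagged(a) -> wooden(a)]; (4) [flagged(a) & flies(item1) -> active(item1)]; (7) [red(a) -> visible(a)]; (10) [bird(item1) & metal(a) -> open(item1)]. Adds wooden(a), active(item1), visible(a), open(item1).
Round 2: (8) [open(item1) & flies(item1) -> hot(a)]; (12) [wooden(a) -> closed(a)]; (13) [wooden(a) & red(a) -> signed(item1)]. Adds hot(a), closed(a), signed(item1).
Round 3: (5) [hot(a) & visible(a) -> small(a)]. Adds small(a).
Round 4: (6) [small(a) & active(item1) -> blue(item1)]. Adds blue(item1).
Derived: blue(item1) (round 4), active(item1) (round 1), hot(a) (round 2), wooden(a) (round 1). locked(item1) never appears in any round.

locked(item1)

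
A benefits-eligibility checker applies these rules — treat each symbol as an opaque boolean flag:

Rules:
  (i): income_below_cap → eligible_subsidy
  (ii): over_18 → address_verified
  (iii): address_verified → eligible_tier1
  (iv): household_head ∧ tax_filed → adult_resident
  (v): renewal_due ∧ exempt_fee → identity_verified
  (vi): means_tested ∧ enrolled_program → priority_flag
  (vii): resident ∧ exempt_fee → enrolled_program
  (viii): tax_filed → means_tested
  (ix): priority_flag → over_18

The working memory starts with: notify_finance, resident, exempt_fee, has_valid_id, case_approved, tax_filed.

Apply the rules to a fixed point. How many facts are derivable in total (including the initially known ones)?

12

[1] (vii) [resident ∧ exempt_fee → enrolled_program]; (viii) [tax_filed → means_tested]. ⇒ new: enrolled_program, means_tested.
[2] (vi) [means_tested ∧ enrolled_program → priority_flag]. ⇒ new: priority_flag.
[3] (ix) [priority_flag → over_18]. ⇒ new: over_18.
[4] (ii) [over_18 → address_verified]. ⇒ new: address_verified.
[5] (iii) [address_verified → eligible_tier1]. ⇒ new: eligible_tier1.
Closure: {address_verified, case_approved, eligible_tier1, enrolled_program, exempt_fee, has_valid_id, means_tested, notify_finance, over_18, priority_flag, resident, tax_filed} — 12 facts.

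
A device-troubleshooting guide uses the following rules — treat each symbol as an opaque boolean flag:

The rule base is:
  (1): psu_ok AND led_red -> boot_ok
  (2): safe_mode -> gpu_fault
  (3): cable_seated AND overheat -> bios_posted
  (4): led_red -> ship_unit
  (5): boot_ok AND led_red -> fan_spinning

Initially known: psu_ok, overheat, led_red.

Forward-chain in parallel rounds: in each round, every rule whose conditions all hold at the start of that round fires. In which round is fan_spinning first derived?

2

Round 1: (1) [psu_ok AND led_red -> boot_ok]; (4) [led_red -> ship_unit]. Adds boot_ok, ship_unit.
Round 2: (5) [boot_ok AND led_red -> fan_spinning]. Adds fan_spinning.
fan_spinning first appears in round 2.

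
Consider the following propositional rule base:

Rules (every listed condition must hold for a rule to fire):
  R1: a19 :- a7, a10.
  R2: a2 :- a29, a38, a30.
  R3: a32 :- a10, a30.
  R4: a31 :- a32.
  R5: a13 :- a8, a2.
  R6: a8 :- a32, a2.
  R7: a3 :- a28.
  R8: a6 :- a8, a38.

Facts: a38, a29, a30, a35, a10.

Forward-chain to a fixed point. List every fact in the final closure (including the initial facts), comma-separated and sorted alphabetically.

a10, a13, a2, a29, a30, a31, a32, a35, a38, a6, a8

Round 1: R2 [a2 :- a29, a38, a30.]; R3 [a32 :- a10, a30.]. Adds a2, a32.
Round 2: R4 [a31 :- a32.]; R6 [a8 :- a32, a2.]. Adds a31, a8.
Round 3: R5 [a13 :- a8, a2.]; R8 [a6 :- a8, a38.]. Adds a13, a6.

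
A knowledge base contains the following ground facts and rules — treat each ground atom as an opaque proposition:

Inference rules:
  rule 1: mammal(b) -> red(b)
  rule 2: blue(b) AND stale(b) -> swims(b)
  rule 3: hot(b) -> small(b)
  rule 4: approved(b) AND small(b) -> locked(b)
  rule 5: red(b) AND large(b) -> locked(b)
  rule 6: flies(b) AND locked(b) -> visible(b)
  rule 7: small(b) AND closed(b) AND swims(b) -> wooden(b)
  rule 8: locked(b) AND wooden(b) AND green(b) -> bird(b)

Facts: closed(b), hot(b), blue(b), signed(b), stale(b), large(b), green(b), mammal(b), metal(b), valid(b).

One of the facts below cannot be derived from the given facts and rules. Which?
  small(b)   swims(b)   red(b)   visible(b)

visible(b)

Round 1: rule 1 [mammal(b) -> red(b)]; rule 2 [blue(b) AND stale(b) -> swims(b)]; rule 3 [hot(b) -> small(b)]. Adds red(b), swims(b), small(b).
Round 2: rule 5 [red(b) AND large(b) -> locked(b)]; rule 7 [small(b) AND closed(b) AND swims(b) -> wooden(b)]. Adds locked(b), wooden(b).
Round 3: rule 8 [locked(b) AND wooden(b) AND green(b) -> bird(b)]. Adds bird(b).
Derived: red(b) (round 1), small(b) (round 1), swims(b) (round 1). visible(b) never appears in any round.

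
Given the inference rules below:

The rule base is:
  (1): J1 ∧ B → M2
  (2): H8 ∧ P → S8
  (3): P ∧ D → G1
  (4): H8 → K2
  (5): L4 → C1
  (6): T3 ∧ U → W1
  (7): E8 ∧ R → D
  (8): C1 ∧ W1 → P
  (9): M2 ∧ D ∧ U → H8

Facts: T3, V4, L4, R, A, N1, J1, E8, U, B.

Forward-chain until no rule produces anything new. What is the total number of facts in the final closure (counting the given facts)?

Round 1 fires (1), (5), (6), (7), giving M2, C1, W1, D.
Round 2 fires (8), (9), giving P, H8.
Round 3 fires (2), (3), (4), giving S8, G1, K2.
Closure: {A, B, C1, D, E8, G1, H8, J1, K2, L4, M2, N1, P, R, S8, T3, U, V4, W1} — 19 facts.

19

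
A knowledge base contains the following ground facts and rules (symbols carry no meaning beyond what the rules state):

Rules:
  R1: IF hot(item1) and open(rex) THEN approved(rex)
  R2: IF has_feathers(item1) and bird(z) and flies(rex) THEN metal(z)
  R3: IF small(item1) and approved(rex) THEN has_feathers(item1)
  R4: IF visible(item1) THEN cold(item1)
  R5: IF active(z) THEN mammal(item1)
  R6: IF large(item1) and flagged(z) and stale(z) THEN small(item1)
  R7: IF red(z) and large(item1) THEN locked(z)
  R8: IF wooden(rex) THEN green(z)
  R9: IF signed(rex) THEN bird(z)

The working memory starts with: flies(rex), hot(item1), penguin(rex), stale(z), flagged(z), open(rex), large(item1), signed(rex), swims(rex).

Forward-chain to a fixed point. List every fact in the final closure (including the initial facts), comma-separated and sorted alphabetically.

approved(rex), bird(z), flagged(z), flies(rex), has_feathers(item1), hot(item1), large(item1), metal(z), open(rex), penguin(rex), signed(rex), small(item1), stale(z), swims(rex)

Round 1 — R1, R6, R9, derive approved(rex), small(item1), bird(z).
Round 2 — R3, derive has_feathers(item1).
Round 3 — R2, derive metal(z).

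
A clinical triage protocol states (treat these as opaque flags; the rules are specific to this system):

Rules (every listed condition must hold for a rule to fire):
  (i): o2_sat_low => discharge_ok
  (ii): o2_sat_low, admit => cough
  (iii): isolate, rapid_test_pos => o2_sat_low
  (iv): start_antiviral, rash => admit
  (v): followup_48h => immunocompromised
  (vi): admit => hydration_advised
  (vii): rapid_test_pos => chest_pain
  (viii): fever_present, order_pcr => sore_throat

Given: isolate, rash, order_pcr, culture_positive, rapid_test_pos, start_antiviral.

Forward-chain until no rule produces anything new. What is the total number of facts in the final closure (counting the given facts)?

Round 1 — (iii), (iv), (vii), derive o2_sat_low, admit, chest_pain.
Round 2 — (i), (ii), (vi), derive discharge_ok, cough, hydration_advised.
Closure: {admit, chest_pain, cough, culture_positive, discharge_ok, hydration_advised, isolate, o2_sat_low, order_pcr, rapid_test_pos, rash, start_antiviral} — 12 facts.

12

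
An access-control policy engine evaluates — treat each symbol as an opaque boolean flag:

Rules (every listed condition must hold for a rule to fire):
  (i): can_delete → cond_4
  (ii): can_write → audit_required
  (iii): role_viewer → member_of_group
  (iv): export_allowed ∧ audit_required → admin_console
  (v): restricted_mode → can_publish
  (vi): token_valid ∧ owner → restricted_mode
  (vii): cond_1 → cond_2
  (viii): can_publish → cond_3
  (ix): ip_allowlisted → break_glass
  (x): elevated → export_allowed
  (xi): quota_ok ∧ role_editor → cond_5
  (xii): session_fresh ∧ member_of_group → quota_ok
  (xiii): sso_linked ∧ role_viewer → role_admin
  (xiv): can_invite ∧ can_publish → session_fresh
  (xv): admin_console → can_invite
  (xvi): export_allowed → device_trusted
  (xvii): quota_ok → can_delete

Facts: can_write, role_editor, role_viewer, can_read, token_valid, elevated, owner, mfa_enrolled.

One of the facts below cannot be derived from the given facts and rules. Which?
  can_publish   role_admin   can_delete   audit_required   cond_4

[1] (ii) [can_write → audit_required]; (iii) [role_viewer → member_of_group]; (vi) [token_valid ∧ owner → restricted_mode]; (x) [elevated → export_allowed]. ⇒ new: audit_required, member_of_group, restricted_mode, export_allowed.
[2] (iv) [export_allowed ∧ audit_required → admin_console]; (v) [restricted_mode → can_publish]; (xvi) [export_allowed → device_trusted]. ⇒ new: admin_console, can_publish, device_trusted.
[3] (viii) [can_publish → cond_3]; (xv) [admin_console → can_invite]. ⇒ new: cond_3, can_invite.
[4] (xiv) [can_invite ∧ can_publish → session_fresh]. ⇒ new: session_fresh.
[5] (xii) [session_fresh ∧ member_of_group → quota_ok]. ⇒ new: quota_ok.
[6] (xi) [quota_ok ∧ role_editor → cond_5]; (xvii) [quota_ok → can_delete]. ⇒ new: cond_5, can_delete.
[7] (i) [can_delete → cond_4]. ⇒ new: cond_4.
Derived: audit_required (round 1), can_publish (round 2), can_delete (round 6), cond_4 (round 7). role_admin never appears in any round.

role_admin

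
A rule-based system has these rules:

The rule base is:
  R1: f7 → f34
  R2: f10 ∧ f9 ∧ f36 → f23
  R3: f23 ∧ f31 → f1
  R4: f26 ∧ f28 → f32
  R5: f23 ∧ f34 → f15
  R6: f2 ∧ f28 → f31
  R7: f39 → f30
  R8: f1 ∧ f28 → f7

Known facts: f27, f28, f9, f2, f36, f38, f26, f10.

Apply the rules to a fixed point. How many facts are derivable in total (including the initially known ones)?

15

Round 1 fires R2, R4, R6, giving f23, f32, f31.
Round 2 fires R3, giving f1.
Round 3 fires R8, giving f7.
Round 4 fires R1, giving f34.
Round 5 fires R5, giving f15.
Closure: {f1, f10, f15, f2, f23, f26, f27, f28, f31, f32, f34, f36, f38, f7, f9} — 15 facts.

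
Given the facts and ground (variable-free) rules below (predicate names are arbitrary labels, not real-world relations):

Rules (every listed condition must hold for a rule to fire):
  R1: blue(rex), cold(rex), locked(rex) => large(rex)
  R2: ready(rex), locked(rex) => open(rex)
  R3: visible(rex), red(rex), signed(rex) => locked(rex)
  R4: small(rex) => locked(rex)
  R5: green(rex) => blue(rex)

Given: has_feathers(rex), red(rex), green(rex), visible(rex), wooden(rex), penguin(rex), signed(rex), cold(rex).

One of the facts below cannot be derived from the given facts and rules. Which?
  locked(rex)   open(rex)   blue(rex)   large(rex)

[1] R3 [visible(rex), red(rex), signed(rex) => locked(rex)]; R5 [green(rex) => blue(rex)]. ⇒ new: locked(rex), blue(rex).
[2] R1 [blue(rex), cold(rex), locked(rex) => large(rex)]. ⇒ new: large(rex).
Derived: locked(rex) (round 1), blue(rex) (round 1), large(rex) (round 2). open(rex) never appears in any round.

open(rex)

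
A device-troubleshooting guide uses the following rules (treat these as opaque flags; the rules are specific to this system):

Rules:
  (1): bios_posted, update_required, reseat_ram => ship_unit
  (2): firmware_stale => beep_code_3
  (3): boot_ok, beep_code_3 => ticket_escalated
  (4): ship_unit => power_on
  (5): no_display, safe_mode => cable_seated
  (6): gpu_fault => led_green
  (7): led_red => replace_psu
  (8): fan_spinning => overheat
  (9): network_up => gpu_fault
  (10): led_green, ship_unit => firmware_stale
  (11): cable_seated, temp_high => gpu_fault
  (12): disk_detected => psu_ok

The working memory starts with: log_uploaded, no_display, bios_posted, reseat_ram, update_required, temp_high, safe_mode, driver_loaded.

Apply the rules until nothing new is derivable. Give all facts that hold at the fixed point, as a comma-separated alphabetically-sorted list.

beep_code_3, bios_posted, cable_seated, driver_loaded, firmware_stale, gpu_fault, led_green, log_uploaded, no_display, power_on, reseat_ram, safe_mode, ship_unit, temp_high, update_required

[1] (1) [bios_posted, update_required, reseat_ram => ship_unit]; (5) [no_display, safe_mode => cable_seated]. ⇒ new: ship_unit, cable_seated.
[2] (4) [ship_unit => power_on]; (11) [cable_seated, temp_high => gpu_fault]. ⇒ new: power_on, gpu_fault.
[3] (6) [gpu_fault => led_green]. ⇒ new: led_green.
[4] (10) [led_green, ship_unit => firmware_stale]. ⇒ new: firmware_stale.
[5] (2) [firmware_stale => beep_code_3]. ⇒ new: beep_code_3.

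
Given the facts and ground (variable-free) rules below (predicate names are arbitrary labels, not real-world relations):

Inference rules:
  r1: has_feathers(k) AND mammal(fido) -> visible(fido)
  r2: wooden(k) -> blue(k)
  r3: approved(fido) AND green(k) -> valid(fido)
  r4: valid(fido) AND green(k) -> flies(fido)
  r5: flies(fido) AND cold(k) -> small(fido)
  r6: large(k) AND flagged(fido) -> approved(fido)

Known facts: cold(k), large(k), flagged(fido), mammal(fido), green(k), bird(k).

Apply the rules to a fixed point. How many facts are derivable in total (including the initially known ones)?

10

Round 1 fires r6, giving approved(fido).
Round 2 fires r3, giving valid(fido).
Round 3 fires r4, giving flies(fido).
Round 4 fires r5, giving small(fido).
Closure: {approved(fido), bird(k), cold(k), flagged(fido), flies(fido), green(k), large(k), mammal(fido), small(fido), valid(fido)} — 10 facts.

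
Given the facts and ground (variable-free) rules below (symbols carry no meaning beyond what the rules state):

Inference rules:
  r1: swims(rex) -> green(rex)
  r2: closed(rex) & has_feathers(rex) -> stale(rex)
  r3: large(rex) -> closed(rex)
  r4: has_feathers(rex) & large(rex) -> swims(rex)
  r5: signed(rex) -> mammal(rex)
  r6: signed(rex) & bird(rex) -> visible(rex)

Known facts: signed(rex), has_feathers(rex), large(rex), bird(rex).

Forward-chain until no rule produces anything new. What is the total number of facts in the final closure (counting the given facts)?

10

Round 1: r3 [large(rex) -> closed(rex)]; r4 [has_feathers(rex) & large(rex) -> swims(rex)]; r5 [signed(rex) -> mammal(rex)]; r6 [signed(rex) & bird(rex) -> visible(rex)]. New: closed(rex), swims(rex), mammal(rex), visible(rex).
Round 2: r1 [swims(rex) -> green(rex)]; r2 [closed(rex) & has_feathers(rex) -> stale(rex)]. New: green(rex), stale(rex).
Closure: {bird(rex), closed(rex), green(rex), has_feathers(rex), large(rex), mammal(rex), signed(rex), stale(rex), swims(rex), visible(rex)} — 10 facts.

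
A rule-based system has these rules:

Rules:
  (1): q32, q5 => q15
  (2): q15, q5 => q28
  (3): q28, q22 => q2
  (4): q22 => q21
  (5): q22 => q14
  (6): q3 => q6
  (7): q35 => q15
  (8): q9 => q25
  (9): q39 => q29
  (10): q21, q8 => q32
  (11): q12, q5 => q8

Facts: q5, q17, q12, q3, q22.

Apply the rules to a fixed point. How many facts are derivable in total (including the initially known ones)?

Round 1: (4) [q22 => q21]; (5) [q22 => q14]; (6) [q3 => q6]; (11) [q12, q5 => q8]. Adds q21, q14, q6, q8.
Round 2: (10) [q21, q8 => q32]. Adds q32.
Round 3: (1) [q32, q5 => q15]. Adds q15.
Round 4: (2) [q15, q5 => q28]. Adds q28.
Round 5: (3) [q28, q22 => q2]. Adds q2.
Closure: {q12, q14, q15, q17, q2, q21, q22, q28, q3, q32, q5, q6, q8} — 13 facts.

13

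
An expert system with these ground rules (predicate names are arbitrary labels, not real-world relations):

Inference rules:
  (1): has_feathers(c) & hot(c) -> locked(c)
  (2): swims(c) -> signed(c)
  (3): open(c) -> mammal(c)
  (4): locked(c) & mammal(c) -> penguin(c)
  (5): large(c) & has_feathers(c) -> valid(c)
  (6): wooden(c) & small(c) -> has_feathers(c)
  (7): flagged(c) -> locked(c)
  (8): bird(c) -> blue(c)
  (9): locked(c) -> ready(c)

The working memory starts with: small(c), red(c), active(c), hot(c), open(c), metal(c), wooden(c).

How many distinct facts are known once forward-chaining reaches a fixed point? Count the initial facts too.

Round 1 — (3), (6), derive mammal(c), has_feathers(c).
Round 2 — (1), derive locked(c).
Round 3 — (4), (9), derive penguin(c), ready(c).
Closure: {active(c), has_feathers(c), hot(c), locked(c), mammal(c), metal(c), open(c), penguin(c), ready(c), red(c), small(c), wooden(c)} — 12 facts.

12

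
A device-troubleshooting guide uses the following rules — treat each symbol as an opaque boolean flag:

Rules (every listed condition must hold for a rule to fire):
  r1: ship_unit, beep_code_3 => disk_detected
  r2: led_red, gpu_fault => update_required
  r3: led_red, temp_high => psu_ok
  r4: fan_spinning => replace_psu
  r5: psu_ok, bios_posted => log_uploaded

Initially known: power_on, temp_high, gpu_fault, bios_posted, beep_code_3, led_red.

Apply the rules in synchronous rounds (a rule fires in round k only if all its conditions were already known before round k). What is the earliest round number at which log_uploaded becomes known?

2

Round 1 — r2, r3, derive update_required, psu_ok.
Round 2 — r5, derive log_uploaded.
log_uploaded first appears in round 2.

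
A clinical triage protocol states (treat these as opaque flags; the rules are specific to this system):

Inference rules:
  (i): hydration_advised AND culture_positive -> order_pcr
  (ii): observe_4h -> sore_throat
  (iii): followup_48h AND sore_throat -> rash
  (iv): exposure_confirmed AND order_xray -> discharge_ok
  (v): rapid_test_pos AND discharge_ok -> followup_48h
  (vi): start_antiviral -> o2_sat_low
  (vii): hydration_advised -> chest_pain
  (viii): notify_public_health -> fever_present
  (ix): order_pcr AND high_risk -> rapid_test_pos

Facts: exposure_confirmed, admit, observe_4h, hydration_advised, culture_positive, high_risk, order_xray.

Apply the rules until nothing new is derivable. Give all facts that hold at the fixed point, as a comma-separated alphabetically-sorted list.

Round 1: (i) [hydration_advised AND culture_positive -> order_pcr]; (ii) [observe_4h -> sore_throat]; (iv) [exposure_confirmed AND order_xray -> discharge_ok]; (vii) [hydration_advised -> chest_pain]. New: order_pcr, sore_throat, discharge_ok, chest_pain.
Round 2: (ix) [order_pcr AND high_risk -> rapid_test_pos]. New: rapid_test_pos.
Round 3: (v) [rapid_test_pos AND discharge_ok -> followup_48h]. New: followup_48h.
Round 4: (iii) [followup_48h AND sore_throat -> rash]. New: rash.

admit, chest_pain, culture_positive, discharge_ok, exposure_confirmed, followup_48h, high_risk, hydration_advised, observe_4h, order_pcr, order_xray, rapid_test_pos, rash, sore_throat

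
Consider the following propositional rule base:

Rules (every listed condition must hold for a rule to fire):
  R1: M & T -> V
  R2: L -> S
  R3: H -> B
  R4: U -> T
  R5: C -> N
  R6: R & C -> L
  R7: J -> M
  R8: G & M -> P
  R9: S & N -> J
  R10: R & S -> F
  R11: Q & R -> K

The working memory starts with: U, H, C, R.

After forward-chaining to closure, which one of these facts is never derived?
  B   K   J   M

Round 1: R3 [H -> B]; R4 [U -> T]; R5 [C -> N]; R6 [R & C -> L]. Adds B, T, N, L.
Round 2: R2 [L -> S]. Adds S.
Round 3: R9 [S & N -> J]; R10 [R & S -> F]. Adds J, F.
Round 4: R7 [J -> M]. Adds M.
Round 5: R1 [M & T -> V]. Adds V.
Derived: J (round 3), B (round 1), M (round 4). K never appears in any round.

K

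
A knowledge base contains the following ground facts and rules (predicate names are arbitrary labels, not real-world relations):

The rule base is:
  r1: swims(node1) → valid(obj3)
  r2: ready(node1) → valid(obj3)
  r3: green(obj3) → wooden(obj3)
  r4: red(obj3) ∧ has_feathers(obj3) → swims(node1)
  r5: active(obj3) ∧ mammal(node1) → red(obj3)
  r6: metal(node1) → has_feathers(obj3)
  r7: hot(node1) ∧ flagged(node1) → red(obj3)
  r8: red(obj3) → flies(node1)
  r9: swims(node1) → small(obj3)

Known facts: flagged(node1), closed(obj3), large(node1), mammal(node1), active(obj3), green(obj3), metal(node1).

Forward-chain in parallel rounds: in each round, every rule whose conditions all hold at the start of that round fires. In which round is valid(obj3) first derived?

3

Round 1 fires r3, r5, r6, giving wooden(obj3), red(obj3), has_feathers(obj3).
Round 2 fires r4, r8, giving swims(node1), flies(node1).
Round 3 fires r1, r9, giving valid(obj3), small(obj3).
valid(obj3) first appears in round 3.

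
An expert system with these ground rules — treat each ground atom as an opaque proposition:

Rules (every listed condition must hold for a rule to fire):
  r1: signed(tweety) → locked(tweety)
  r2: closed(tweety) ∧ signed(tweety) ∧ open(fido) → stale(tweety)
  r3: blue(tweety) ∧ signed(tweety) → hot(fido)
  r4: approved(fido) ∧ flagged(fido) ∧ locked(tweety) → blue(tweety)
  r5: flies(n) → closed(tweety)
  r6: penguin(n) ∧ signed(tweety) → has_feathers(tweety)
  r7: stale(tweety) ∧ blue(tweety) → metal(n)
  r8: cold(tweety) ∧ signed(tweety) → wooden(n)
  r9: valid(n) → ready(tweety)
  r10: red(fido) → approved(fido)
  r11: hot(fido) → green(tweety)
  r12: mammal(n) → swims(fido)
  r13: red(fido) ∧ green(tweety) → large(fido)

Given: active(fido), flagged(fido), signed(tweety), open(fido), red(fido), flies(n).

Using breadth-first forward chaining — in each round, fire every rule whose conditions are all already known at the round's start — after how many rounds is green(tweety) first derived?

4

Round 1 fires r1, r5, r10, giving locked(tweety), closed(tweety), approved(fido).
Round 2 fires r2, r4, giving stale(tweety), blue(tweety).
Round 3 fires r3, r7, giving hot(fido), metal(n).
Round 4 fires r11, giving green(tweety).
green(tweety) first appears in round 4.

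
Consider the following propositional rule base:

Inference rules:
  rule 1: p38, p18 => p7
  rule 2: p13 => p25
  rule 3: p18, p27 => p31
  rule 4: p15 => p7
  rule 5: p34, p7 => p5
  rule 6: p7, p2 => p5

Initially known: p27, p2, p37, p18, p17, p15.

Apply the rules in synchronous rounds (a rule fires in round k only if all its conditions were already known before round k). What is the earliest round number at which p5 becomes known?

2

Round 1: rule 3 [p18, p27 => p31]; rule 4 [p15 => p7]. New: p31, p7.
Round 2: rule 6 [p7, p2 => p5]. New: p5.
p5 first appears in round 2.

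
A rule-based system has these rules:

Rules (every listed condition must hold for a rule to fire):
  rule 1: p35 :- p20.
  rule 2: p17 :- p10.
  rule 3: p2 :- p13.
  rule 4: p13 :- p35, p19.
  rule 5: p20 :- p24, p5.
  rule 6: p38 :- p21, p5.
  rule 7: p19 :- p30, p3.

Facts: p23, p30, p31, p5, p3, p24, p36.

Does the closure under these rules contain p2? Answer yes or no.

Round 1: rule 5 [p20 :- p24, p5.]; rule 7 [p19 :- p30, p3.]. Adds p20, p19.
Round 2: rule 1 [p35 :- p20.]. Adds p35.
Round 3: rule 4 [p13 :- p35, p19.]. Adds p13.
Round 4: rule 3 [p2 :- p13.]. Adds p2.
p2 appears in round 4, so it is derivable.

yes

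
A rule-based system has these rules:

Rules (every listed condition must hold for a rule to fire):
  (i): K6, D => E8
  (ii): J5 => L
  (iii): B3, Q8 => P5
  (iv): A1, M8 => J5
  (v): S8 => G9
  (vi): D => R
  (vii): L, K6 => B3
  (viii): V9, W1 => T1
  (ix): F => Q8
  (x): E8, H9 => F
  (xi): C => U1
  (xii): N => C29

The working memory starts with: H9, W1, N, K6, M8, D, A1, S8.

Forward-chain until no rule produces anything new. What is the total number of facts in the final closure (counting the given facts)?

Round 1: (i) [K6, D => E8]; (iv) [A1, M8 => J5]; (v) [S8 => G9]; (vi) [D => R]; (xii) [N => C29]. Adds E8, J5, G9, R, C29.
Round 2: (ii) [J5 => L]; (x) [E8, H9 => F]. Adds L, F.
Round 3: (vii) [L, K6 => B3]; (ix) [F => Q8]. Adds B3, Q8.
Round 4: (iii) [B3, Q8 => P5]. Adds P5.
Closure: {A1, B3, C29, D, E8, F, G9, H9, J5, K6, L, M8, N, P5, Q8, R, S8, W1} — 18 facts.

18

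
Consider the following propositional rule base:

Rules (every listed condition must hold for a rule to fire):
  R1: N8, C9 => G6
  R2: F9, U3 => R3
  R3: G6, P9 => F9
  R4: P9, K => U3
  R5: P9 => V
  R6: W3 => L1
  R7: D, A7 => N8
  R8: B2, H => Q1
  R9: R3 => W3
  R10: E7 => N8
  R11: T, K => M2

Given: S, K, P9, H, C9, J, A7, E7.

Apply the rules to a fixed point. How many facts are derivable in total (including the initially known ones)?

Round 1 fires R4, R5, R10, giving U3, V, N8.
Round 2 fires R1, giving G6.
Round 3 fires R3, giving F9.
Round 4 fires R2, giving R3.
Round 5 fires R9, giving W3.
Round 6 fires R6, giving L1.
Closure: {A7, C9, E7, F9, G6, H, J, K, L1, N8, P9, R3, S, U3, V, W3} — 16 facts.

16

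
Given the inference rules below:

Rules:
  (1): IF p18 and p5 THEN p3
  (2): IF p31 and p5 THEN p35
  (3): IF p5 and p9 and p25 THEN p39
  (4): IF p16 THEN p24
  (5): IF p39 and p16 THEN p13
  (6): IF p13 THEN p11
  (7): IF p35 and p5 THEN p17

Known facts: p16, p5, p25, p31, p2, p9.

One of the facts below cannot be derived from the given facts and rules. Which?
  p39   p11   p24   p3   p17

p3

Round 1: (2) [IF p31 and p5 THEN p35]; (3) [IF p5 and p9 and p25 THEN p39]; (4) [IF p16 THEN p24]. New: p35, p39, p24.
Round 2: (5) [IF p39 and p16 THEN p13]; (7) [IF p35 and p5 THEN p17]. New: p13, p17.
Round 3: (6) [IF p13 THEN p11]. New: p11.
Derived: p17 (round 2), p24 (round 1), p11 (round 3), p39 (round 1). p3 never appears in any round.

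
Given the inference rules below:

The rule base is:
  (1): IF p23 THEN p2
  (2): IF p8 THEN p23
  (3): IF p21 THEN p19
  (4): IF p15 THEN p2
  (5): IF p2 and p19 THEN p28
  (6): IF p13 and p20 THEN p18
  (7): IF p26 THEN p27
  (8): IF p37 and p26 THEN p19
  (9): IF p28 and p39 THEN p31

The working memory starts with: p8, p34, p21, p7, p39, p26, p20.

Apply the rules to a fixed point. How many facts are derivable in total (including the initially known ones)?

13

Round 1 — (2), (3), (7), derive p23, p19, p27.
Round 2 — (1), derive p2.
Round 3 — (5), derive p28.
Round 4 — (9), derive p31.
Closure: {p19, p2, p20, p21, p23, p26, p27, p28, p31, p34, p39, p7, p8} — 13 facts.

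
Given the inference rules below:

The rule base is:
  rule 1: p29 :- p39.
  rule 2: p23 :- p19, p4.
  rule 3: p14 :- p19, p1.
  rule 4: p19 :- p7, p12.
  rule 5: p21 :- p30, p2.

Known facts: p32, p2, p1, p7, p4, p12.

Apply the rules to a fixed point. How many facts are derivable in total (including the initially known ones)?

Round 1: rule 4 [p19 :- p7, p12.]. Adds p19.
Round 2: rule 2 [p23 :- p19, p4.]; rule 3 [p14 :- p19, p1.]. Adds p23, p14.
Closure: {p1, p12, p14, p19, p2, p23, p32, p4, p7} — 9 facts.

9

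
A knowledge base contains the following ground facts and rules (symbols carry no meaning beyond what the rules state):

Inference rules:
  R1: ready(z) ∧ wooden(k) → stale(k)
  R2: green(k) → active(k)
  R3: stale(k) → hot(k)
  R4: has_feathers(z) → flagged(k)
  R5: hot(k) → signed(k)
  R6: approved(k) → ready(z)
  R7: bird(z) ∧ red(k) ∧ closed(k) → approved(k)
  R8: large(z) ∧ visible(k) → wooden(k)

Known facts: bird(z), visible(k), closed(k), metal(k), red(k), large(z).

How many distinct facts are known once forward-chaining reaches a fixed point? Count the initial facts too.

12

Round 1: R7 [bird(z) ∧ red(k) ∧ closed(k) → approved(k)]; R8 [large(z) ∧ visible(k) → wooden(k)]. New: approved(k), wooden(k).
Round 2: R6 [approved(k) → ready(z)]. New: ready(z).
Round 3: R1 [ready(z) ∧ wooden(k) → stale(k)]. New: stale(k).
Round 4: R3 [stale(k) → hot(k)]. New: hot(k).
Round 5: R5 [hot(k) → signed(k)]. New: signed(k).
Closure: {approved(k), bird(z), closed(k), hot(k), large(z), metal(k), ready(z), red(k), signed(k), stale(k), visible(k), wooden(k)} — 12 facts.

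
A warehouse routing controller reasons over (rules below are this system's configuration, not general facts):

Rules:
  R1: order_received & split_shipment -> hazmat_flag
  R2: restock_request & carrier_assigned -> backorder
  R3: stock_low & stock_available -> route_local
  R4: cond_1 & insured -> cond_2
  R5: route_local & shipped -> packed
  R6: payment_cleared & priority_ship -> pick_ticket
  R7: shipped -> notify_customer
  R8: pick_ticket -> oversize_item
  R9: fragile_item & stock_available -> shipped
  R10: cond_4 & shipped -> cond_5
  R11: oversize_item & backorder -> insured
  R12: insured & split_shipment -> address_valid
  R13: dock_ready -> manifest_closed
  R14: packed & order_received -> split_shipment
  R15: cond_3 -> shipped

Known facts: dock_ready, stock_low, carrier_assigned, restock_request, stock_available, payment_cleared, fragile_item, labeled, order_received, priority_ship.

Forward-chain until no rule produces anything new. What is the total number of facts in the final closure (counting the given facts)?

Round 1 fires R2, R3, R6, R9, R13, giving backorder, route_local, pick_ticket, shipped, manifest_closed.
Round 2 fires R5, R7, R8, giving packed, notify_customer, oversize_item.
Round 3 fires R11, R14, giving insured, split_shipment.
Round 4 fires R1, R12, giving hazmat_flag, address_valid.
Closure: {address_valid, backorder, carrier_assigned, dock_ready, fragile_item, hazmat_flag, insured, labeled, manifest_closed, notify_customer, order_received, oversize_item, packed, payment_cleared, pick_ticket, priority_ship, restock_request, route_local, shipped, split_shipment, stock_available, stock_low} — 22 facts.

22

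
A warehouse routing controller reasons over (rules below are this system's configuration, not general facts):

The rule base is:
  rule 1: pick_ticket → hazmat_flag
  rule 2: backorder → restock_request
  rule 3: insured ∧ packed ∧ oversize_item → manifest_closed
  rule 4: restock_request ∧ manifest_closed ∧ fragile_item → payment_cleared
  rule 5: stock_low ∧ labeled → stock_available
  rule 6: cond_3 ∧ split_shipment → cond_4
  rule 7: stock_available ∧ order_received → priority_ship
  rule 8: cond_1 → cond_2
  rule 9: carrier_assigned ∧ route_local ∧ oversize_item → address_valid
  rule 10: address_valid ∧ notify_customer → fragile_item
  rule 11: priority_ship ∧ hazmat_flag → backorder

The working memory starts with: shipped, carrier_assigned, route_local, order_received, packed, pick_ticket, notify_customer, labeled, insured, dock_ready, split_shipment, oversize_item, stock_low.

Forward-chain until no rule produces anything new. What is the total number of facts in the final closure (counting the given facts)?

Round 1: rule 1 [pick_ticket → hazmat_flag]; rule 3 [insured ∧ packed ∧ oversize_item → manifest_closed]; rule 5 [stock_low ∧ labeled → stock_available]; rule 9 [carrier_assigned ∧ route_local ∧ oversize_item → address_valid]. Adds hazmat_flag, manifest_closed, stock_available, address_valid.
Round 2: rule 7 [stock_available ∧ order_received → priority_ship]; rule 10 [address_valid ∧ notify_customer → fragile_item]. Adds priority_ship, fragile_item.
Round 3: rule 11 [priority_ship ∧ hazmat_flag → backorder]. Adds backorder.
Round 4: rule 2 [backorder → restock_request]. Adds restock_request.
Round 5: rule 4 [restock_request ∧ manifest_closed ∧ fragile_item → payment_cleared]. Adds payment_cleared.
Closure: {address_valid, backorder, carrier_assigned, dock_ready, fragile_item, hazmat_flag, insured, labeled, manifest_closed, notify_customer, order_received, oversize_item, packed, payment_cleared, pick_ticket, priority_ship, restock_request, route_local, shipped, split_shipment, stock_available, stock_low} — 22 facts.

22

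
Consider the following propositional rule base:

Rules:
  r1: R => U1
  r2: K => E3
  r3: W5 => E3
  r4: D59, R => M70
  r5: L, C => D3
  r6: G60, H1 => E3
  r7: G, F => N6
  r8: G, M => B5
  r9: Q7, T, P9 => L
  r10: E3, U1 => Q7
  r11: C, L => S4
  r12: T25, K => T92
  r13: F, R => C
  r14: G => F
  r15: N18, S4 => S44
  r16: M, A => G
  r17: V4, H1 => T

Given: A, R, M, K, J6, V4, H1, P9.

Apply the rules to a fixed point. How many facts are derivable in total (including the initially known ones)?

Round 1 fires r1, r2, r16, r17, giving U1, E3, G, T.
Round 2 fires r8, r10, r14, giving B5, Q7, F.
Round 3 fires r7, r9, r13, giving N6, L, C.
Round 4 fires r5, r11, giving D3, S4.
Closure: {A, B5, C, D3, E3, F, G, H1, J6, K, L, M, N6, P9, Q7, R, S4, T, U1, V4} — 20 facts.

20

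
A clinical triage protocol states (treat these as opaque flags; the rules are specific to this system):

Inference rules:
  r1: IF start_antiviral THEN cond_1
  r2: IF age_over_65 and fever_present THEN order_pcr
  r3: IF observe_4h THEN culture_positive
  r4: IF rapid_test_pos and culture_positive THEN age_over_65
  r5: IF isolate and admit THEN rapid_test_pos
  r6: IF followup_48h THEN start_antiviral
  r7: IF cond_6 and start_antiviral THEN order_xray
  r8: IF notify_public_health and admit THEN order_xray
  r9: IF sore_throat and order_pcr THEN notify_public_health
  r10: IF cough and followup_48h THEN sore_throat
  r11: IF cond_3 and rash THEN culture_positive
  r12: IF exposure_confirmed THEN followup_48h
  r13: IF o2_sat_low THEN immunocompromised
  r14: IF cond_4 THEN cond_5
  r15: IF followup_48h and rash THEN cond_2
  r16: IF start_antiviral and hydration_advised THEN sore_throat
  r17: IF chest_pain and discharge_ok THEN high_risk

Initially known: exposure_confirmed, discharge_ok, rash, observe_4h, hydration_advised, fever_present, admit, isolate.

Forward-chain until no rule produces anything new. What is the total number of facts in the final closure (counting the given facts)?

Round 1 fires r3, r5, r12, giving culture_positive, rapid_test_pos, followup_48h.
Round 2 fires r4, r6, r15, giving age_over_65, start_antiviral, cond_2.
Round 3 fires r1, r2, r16, giving cond_1, order_pcr, sore_throat.
Round 4 fires r9, giving notify_public_health.
Round 5 fires r8, giving order_xray.
Closure: {admit, age_over_65, cond_1, cond_2, culture_positive, discharge_ok, exposure_confirmed, fever_present, followup_48h, hydration_advised, isolate, notify_public_health, observe_4h, order_pcr, order_xray, rapid_test_pos, rash, sore_throat, start_antiviral} — 19 facts.

19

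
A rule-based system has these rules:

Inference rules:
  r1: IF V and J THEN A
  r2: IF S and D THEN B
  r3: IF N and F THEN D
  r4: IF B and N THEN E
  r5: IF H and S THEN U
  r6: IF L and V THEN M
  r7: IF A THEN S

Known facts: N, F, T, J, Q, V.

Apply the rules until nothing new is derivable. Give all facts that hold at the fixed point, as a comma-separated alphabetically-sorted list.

[1] r1 [IF V and J THEN A]; r3 [IF N and F THEN D]. ⇒ new: A, D.
[2] r7 [IF A THEN S]. ⇒ new: S.
[3] r2 [IF S and D THEN B]. ⇒ new: B.
[4] r4 [IF B and N THEN E]. ⇒ new: E.

A, B, D, E, F, J, N, Q, S, T, V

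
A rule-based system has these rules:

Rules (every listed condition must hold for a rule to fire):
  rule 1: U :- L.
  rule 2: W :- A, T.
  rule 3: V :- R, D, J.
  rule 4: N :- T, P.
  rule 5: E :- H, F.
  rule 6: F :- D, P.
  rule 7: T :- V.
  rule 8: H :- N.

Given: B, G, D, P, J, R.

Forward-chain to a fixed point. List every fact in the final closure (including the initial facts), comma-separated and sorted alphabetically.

B, D, E, F, G, H, J, N, P, R, T, V

Round 1: rule 3 [V :- R, D, J.]; rule 6 [F :- D, P.]. Adds V, F.
Round 2: rule 7 [T :- V.]. Adds T.
Round 3: rule 4 [N :- T, P.]. Adds N.
Round 4: rule 8 [H :- N.]. Adds H.
Round 5: rule 5 [E :- H, F.]. Adds E.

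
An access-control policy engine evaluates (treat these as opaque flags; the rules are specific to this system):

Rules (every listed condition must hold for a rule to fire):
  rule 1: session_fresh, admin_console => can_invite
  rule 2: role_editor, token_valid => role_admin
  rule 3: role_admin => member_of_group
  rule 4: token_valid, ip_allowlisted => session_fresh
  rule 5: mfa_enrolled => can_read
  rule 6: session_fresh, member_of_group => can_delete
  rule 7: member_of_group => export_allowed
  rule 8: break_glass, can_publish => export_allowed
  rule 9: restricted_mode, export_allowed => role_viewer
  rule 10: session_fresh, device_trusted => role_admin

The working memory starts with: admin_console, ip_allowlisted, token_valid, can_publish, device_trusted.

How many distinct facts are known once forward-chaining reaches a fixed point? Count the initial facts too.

Round 1 fires rule 4, giving session_fresh.
Round 2 fires rule 1, rule 10, giving can_invite, role_admin.
Round 3 fires rule 3, giving member_of_group.
Round 4 fires rule 6, rule 7, giving can_delete, export_allowed.
Closure: {admin_console, can_delete, can_invite, can_publish, device_trusted, export_allowed, ip_allowlisted, member_of_group, role_admin, session_fresh, token_valid} — 11 facts.

11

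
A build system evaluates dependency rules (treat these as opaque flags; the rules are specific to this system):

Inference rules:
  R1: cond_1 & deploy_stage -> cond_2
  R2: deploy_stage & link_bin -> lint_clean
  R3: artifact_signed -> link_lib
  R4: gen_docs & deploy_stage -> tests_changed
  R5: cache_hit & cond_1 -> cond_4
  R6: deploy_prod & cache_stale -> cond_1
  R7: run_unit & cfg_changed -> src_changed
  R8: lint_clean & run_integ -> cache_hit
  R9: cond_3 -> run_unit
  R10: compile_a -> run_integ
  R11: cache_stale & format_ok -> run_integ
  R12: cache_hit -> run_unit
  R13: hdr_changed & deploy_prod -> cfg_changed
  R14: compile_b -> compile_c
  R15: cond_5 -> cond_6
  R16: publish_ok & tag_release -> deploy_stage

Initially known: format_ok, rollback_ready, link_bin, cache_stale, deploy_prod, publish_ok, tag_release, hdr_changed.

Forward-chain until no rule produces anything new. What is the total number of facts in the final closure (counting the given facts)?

Round 1 — R6, R11, R13, R16, derive cond_1, run_integ, cfg_changed, deploy_stage.
Round 2 — R1, R2, derive cond_2, lint_clean.
Round 3 — R8, derive cache_hit.
Round 4 — R5, R12, derive cond_4, run_unit.
Round 5 — R7, derive src_changed.
Closure: {cache_hit, cache_stale, cfg_changed, cond_1, cond_2, cond_4, deploy_prod, deploy_stage, format_ok, hdr_changed, link_bin, lint_clean, publish_ok, rollback_ready, run_integ, run_unit, src_changed, tag_release} — 18 facts.

18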